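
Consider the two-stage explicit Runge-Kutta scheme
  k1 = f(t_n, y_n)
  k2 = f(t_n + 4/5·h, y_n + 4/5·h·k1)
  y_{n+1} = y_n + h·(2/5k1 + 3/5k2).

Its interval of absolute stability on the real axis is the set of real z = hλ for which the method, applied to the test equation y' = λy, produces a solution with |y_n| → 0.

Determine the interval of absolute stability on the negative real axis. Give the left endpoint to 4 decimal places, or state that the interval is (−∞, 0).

With y'=λy (z=hλ):
  k1=λy_n ⇒ h·k1=z·y_n;  k2=λ(1+4/5z)y_n ⇒ h·k2=z(1+4/5z)y_n
  y_{n+1}/y_n = 1 + 2/5z + 3/5z(1+4/5z) = 1 + z + 12/25z²
  ⇒ R(z) = 1 + z + 12/25z².

Find x<0 with |R(x)|<1.
x=-1.1: |R|=0.4808
R=1: x+12/25x²=0 ⇒ x=−25/12=-2.0833; min R=1−1/(4·12/25)=0.4792>−1
Confirm numerically:
  x=-1.962: |R|=0.88573 <1
  x=-1.927: |R|=0.85540 <1
  x=-1.907: |R|=0.83859 <1
  x=-1.041: |R|=0.47917 <1
  x=-2.399: |R|=1.36350 >1
  x=-2.214: |R|=1.13886 >1
Stable set (-2.0833, 0).

z∈(-2.0833,0).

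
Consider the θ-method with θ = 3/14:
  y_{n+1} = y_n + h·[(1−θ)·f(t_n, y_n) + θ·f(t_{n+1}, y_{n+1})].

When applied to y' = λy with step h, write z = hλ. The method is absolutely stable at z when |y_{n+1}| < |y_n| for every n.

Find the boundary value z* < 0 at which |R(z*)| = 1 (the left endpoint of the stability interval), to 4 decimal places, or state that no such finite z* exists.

z* = -3.5000.

Test eqn y'=λy, z=hλ:
  y_{n+1} = y_n + z·[11/14·y_n + 3/14·y_{n+1}] ⇒ (1 − 3/14z)y_{n+1} = (1 + 11/14z)y_n
  ⇒ R(z) = (1 + 11/14z)/(1 − 3/14z).

Boundary: |R(x)|=1, x<0.
x=-1.77: |R|=0.2833
R=−1: 1+11/14x = −1+3/14x ⇒ -4/7x=2 ⇒ x=2/(-4/7)=-3.5000
Confirm numerically:
  x=-2.610: |R|=0.67384 <1
  x=-2.263: |R|=0.52398 <1
  x=-1.805: |R|=0.30157 <1
  x=-1.482: |R|=0.12480 <1
  x=-4.072: |R|=1.17455 >1
  x=-3.791: |R|=1.09175 >1
Interval (-3.5000, 0).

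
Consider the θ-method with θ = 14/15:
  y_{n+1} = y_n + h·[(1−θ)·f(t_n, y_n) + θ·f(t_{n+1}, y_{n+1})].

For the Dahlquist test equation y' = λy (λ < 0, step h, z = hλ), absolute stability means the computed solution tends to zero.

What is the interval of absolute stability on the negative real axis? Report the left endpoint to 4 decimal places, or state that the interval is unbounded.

unbounded; (−∞, 0).

Set f=λy, z=hλ:
  y_{n+1} = y_n + z·[1/15·y_n + 14/15·y_{n+1}] ⇒ (1 − 14/15z)y_{n+1} = (1 + 1/15z)y_n
  so R(z) = (1 + 1/15z)/(1 − 14/15z).

Find x<0 with |R(x)|<1.
x=-1.58: |R|=0.3615
x=-2: |R|=0.3023
x=-10: |R|=0.0323
x=-100: |R|=0.0601
θ=14/15≥1/2 ⇒ |1+1/15x|<|1−14/15x| ∀x<0 ⇒ interval (−∞,0).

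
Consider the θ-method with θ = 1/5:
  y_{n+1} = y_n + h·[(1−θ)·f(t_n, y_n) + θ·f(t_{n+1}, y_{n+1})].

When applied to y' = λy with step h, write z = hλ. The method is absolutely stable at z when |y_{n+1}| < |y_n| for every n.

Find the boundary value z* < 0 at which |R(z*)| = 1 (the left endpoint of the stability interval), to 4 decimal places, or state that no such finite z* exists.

On y'=λy, z=hλ:
  y_{n+1} = y_n + z·[4/5·y_n + 1/5·y_{n+1}] ⇒ (1 − 1/5z)y_{n+1} = (1 + 4/5z)y_n
  R(z) = (1 + 4/5z)/(1 − 1/5z).

Find x<0 with |R(x)|<1.
x=-0.44: |R|=0.5956
R=−1: 1+4/5x = −1+1/5x ⇒ -3/5x=2 ⇒ x=2/(-3/5)=-3.3333
Confirm numerically:
  x=-2.961: |R|=0.85969 <1
  x=-2.534: |R|=0.68171 <1
  x=-1.712: |R|=0.27533 <1
  x=-3.753: |R|=1.14384 >1
  x=-3.505: |R|=1.06055 >1
  x=-3.370: |R|=1.01314 >1
Stable set (-3.3333, 0).

z* = -3.3333.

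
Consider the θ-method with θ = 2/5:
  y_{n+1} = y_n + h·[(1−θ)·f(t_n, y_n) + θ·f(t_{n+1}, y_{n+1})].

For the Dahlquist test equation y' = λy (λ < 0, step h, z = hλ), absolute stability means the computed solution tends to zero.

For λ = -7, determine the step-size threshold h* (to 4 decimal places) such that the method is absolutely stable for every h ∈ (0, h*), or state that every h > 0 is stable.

(-10.0000,0); λ=-7 ⇒ h* = (10)/7 = 1.4286.

Test eqn y'=λy, z=hλ:
  y_{n+1} = y_n + z·[3/5·y_n + 2/5·y_{n+1}] ⇒ (1 − 2/5z)y_{n+1} = (1 + 3/5z)y_n
  so R(z) = (1 + 3/5z)/(1 − 2/5z).

Find x<0 with |R(x)|<1.
x=-0.76: |R|=0.4172
R=−1: 1+3/5x = −1+2/5x ⇒ -1/5x=2 ⇒ x=2/(-1/5)=-10.0000
Confirm numerically:
  x=-9.683: |R|=0.98699 <1
  x=-7.003: |R|=0.84231 <1
  x=-5.192: |R|=0.68747 <1
  x=-4.878: |R|=0.65289 <1
  x=-10.127: |R|=1.00503 >1
  x=-10.036: |R|=1.00144 >1
So |R|<1 on (-10.0000, 0).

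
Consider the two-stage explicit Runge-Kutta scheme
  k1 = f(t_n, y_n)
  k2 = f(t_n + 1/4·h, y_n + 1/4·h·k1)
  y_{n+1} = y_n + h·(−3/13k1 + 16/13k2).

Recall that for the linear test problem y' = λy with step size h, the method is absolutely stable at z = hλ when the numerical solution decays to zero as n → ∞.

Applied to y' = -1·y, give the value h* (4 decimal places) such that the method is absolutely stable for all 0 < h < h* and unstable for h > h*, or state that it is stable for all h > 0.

(-3.2500,0); λ=-1 ⇒ h* = (13/4)/1 = 3.2500.

Test eqn y'=λy, z=hλ:
  k1=λy_n ⇒ h·k1=z·y_n;  k2=λ(1+1/4z)y_n ⇒ h·k2=z(1+1/4z)y_n
  y_{n+1}/y_n = 1 − 3/13z + 16/13z(1+1/4z) = 1 + z + 4/13z²
  R(z) = 1 + z + 4/13z².

Boundary: |R(x)|=1, x<0.
x=-0.69: |R|=0.4565
R=1: x+4/13x²=0 ⇒ x=−13/4=-3.2500; min R=1−1/(4·4/13)=0.1875>−1
Confirm numerically:
  x=-2.971: |R|=0.74495 <1
  x=-2.657: |R|=0.51520 <1
  x=-2.254: |R|=0.30924 <1
  x=-2.245: |R|=0.30578 <1
  x=-3.644: |R|=1.44176 >1
  x=-3.471: |R|=1.23603 >1
So |R|<1 on (-3.2500, 0).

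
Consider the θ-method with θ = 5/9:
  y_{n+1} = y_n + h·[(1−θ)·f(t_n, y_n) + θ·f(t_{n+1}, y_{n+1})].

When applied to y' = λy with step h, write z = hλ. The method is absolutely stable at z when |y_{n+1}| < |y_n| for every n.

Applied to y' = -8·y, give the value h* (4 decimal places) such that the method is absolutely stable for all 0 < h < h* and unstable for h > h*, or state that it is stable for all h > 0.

(−∞, 0) — no finite endpoint. Any h>0 works for λ=-8.

On y'=λy, z=hλ:
  y_{n+1} = y_n + z·[4/9·y_n + 5/9·y_{n+1}] ⇒ (1 − 5/9z)y_{n+1} = (1 + 4/9z)y_n
  R(z) = (1 + 4/9z)/(1 − 5/9z).

Find x<0 with |R(x)|<1.
x=-1.63: |R|=0.1446
x=-2: |R|=0.0526
x=-10: |R|=0.5254
x=-100: |R|=0.7682
θ=5/9≥1/2 ⇒ |1+4/9x|<|1−5/9x| ∀x<0 ⇒ unbounded interval.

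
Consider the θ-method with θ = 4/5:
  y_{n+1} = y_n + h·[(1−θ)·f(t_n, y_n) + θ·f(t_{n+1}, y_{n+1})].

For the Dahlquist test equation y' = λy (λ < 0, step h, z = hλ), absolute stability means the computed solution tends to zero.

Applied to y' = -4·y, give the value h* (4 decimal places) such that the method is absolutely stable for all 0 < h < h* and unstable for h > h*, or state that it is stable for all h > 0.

On y'=λy, z=hλ:
  y_{n+1} = y_n + z·[1/5·y_n + 4/5·y_{n+1}] ⇒ (1 − 4/5z)y_{n+1} = (1 + 1/5z)y_n
  Hence R(z) = (1 + 1/5z)/(1 − 4/5z).

Solve |R(x)|<1 on ℝ⁻.
x=-0.95: |R|=0.4602
x=-2: |R|=0.2308
x=-10: |R|=0.1111
x=-100: |R|=0.2346
θ=4/5≥1/2 ⇒ |1+1/5x|<|1−4/5x| ∀x<0 ⇒ stable on all of ℝ⁻.

unbounded; (−∞, 0). Any h>0 works for λ=-4.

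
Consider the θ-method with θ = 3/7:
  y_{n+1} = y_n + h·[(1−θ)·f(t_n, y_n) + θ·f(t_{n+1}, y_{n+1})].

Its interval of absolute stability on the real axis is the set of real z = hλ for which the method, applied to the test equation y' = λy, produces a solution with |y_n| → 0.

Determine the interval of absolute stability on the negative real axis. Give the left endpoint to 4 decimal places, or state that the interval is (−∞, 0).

Test eqn y'=λy, z=hλ:
  y_{n+1} = y_n + z·[4/7·y_n + 3/7·y_{n+1}] ⇒ (1 − 3/7z)y_{n+1} = (1 + 4/7z)y_n
  so R(z) = (1 + 4/7z)/(1 − 3/7z).

Need |R(x)|<1, x<0.
x=-1.28: |R|=0.1734
R=−1: 1+4/7x = −1+3/7x ⇒ -1/7x=2 ⇒ x=2/(-1/7)=-14.0000
Confirm numerically:
  x=-13.441: |R|=0.98819 <1
  x=-10.000: |R|=0.89189 <1
  x=-8.546: |R|=0.83289 <1
  x=-5.691: |R|=0.65484 <1
  x=-14.550: |R|=1.01086 >1
  x=-14.340: |R|=1.00680 >1
  x=-14.180: |R|=1.00363 >1
Interval (-14.0000, 0).

(-14.0000, 0).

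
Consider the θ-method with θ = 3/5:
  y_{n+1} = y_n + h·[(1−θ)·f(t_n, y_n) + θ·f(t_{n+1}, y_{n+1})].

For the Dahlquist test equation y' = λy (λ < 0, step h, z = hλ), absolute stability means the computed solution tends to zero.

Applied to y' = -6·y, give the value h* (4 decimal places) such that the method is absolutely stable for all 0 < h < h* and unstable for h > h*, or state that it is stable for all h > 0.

On y'=λy, z=hλ:
  y_{n+1} = y_n + z·[2/5·y_n + 3/5·y_{n+1}] ⇒ (1 − 3/5z)y_{n+1} = (1 + 2/5z)y_n
  Hence R(z) = (1 + 2/5z)/(1 − 3/5z).

Solve |R(x)|<1 on ℝ⁻.
x=-0.38: |R|=0.6906
x=-2: |R|=0.0909
x=-10: |R|=0.4286
x=-100: |R|=0.6393
θ=3/5≥1/2 ⇒ |1+2/5x|<|1−3/5x| ∀x<0 ⇒ interval (−∞,0).

unbounded; (−∞, 0). Any h>0 works for λ=-6.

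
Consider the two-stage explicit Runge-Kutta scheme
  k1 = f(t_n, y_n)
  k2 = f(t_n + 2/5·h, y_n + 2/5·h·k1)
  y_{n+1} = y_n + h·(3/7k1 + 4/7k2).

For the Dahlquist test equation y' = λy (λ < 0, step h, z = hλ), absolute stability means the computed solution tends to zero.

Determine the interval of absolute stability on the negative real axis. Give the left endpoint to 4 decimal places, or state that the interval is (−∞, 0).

Set f=λy, z=hλ:
  k1=λy_n ⇒ h·k1=z·y_n;  k2=λ(1+2/5z)y_n ⇒ h·k2=z(1+2/5z)y_n
  y_{n+1}/y_n = 1 + 3/7z + 4/7z(1+2/5z) = 1 + z + 8/35z²
  so R(z) = 1 + z + 8/35z².

Boundary: |R(x)|=1, x<0.
x=-0.4: |R|=0.6366
R=1: x+8/35x²=0 ⇒ x=−35/8=-4.3750; min R=1−1/(4·8/35)=-0.0938>−1
Confirm numerically:
  x=-4.129: |R|=0.76783 <1
  x=-3.820: |R|=0.51541 <1
  x=-3.545: |R|=0.32746 <1
  x=-1.800: |R|=0.05943 <1
  x=-4.952: |R|=1.65310 >1
  x=-4.611: |R|=1.24873 >1
  x=-4.434: |R|=1.05980 >1
Stable set (-4.3750, 0).

(-4.3750, 0).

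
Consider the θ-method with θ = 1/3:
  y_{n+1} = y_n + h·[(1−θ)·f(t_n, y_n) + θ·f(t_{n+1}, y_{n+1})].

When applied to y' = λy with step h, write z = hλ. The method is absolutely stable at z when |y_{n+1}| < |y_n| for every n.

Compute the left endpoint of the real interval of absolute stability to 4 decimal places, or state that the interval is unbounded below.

z* = -6.0000.

With y'=λy (z=hλ):
  y_{n+1} = y_n + z·[2/3·y_n + 1/3·y_{n+1}] ⇒ (1 − 1/3z)y_{n+1} = (1 + 2/3z)y_n
  so R(z) = (1 + 2/3z)/(1 − 1/3z).

Need |R(x)|<1, x<0.
x=-1.31: |R|=0.0882
R=−1: 1+2/3x = −1+1/3x ⇒ -1/3x=2 ⇒ x=2/(-1/3)=-6.0000
Confirm numerically:
  x=-4.970: |R|=0.87077 <1
  x=-4.686: |R|=0.82904 <1
  x=-3.899: |R|=0.69546 <1
  x=-2.919: |R|=0.47947 <1
  x=-6.267: |R|=1.02881 >1
  x=-6.084: |R|=1.00925 >1
Stable set (-6.0000, 0).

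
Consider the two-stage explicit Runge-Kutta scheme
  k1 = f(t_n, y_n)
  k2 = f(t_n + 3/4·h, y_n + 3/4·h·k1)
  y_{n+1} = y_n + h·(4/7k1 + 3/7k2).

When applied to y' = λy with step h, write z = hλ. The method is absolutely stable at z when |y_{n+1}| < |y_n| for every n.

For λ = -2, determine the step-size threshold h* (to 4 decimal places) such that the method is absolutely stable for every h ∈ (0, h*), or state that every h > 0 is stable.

Set f=λy, z=hλ:
  k1=λy_n ⇒ h·k1=z·y_n;  k2=λ(1+3/4z)y_n ⇒ h·k2=z(1+3/4z)y_n
  y_{n+1}/y_n = 1 + 4/7z + 3/7z(1+3/4z) = 1 + z + 9/28z²
  so R(z) = 1 + z + 9/28z².

Solve |R(x)|<1 on ℝ⁻.
x=-0.73: |R|=0.4413
R=1: x+9/28x²=0 ⇒ x=−28/9=-3.1111; min R=1−1/(4·9/28)=0.2222>−1
Confirm numerically:
  x=-2.845: |R|=0.75665 <1
  x=-2.296: |R|=0.39845 <1
  x=-2.059: |R|=0.30369 <1
  x=-1.600: |R|=0.22286 <1
  x=-3.628: |R|=1.60277 >1
  x=-3.307: |R|=1.20822 >1
  x=-3.218: |R|=1.11056 >1
So |R|<1 on (-3.1111, 0).

(-3.1111,0); λ=-2 ⇒ h* = (28/9)/2 = 1.5556.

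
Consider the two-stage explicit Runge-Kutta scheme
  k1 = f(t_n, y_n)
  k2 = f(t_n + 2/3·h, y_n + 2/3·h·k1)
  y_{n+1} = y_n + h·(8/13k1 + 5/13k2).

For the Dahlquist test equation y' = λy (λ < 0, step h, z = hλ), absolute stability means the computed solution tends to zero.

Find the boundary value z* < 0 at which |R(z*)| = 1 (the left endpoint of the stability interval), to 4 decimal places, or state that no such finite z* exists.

Set f=λy, z=hλ:
  k1=λy_n ⇒ h·k1=z·y_n;  k2=λ(1+2/3z)y_n ⇒ h·k2=z(1+2/3z)y_n
  y_{n+1}/y_n = 1 + 8/13z + 5/13z(1+2/3z) = 1 + z + 10/39z²
  ⇒ R(z) = 1 + z + 10/39z².

Solve |R(x)|<1 on ℝ⁻.
x=-1.24: |R|=0.1543
R=1: x+10/39x²=0 ⇒ x=−39/10=-3.9000; min R=1−1/(4·10/39)=0.0250>−1
Confirm numerically:
  x=-3.718: |R|=0.82649 <1
  x=-3.258: |R|=0.46368 <1
  x=-3.186: |R|=0.41672 <1
  x=-1.910: |R|=0.02541 <1
  x=-4.265: |R|=1.39916 >1
  x=-4.173: |R|=1.29211 >1
  x=-4.021: |R|=1.12475 >1
So |R|<1 on (-3.9000, 0).

z* = -3.9000.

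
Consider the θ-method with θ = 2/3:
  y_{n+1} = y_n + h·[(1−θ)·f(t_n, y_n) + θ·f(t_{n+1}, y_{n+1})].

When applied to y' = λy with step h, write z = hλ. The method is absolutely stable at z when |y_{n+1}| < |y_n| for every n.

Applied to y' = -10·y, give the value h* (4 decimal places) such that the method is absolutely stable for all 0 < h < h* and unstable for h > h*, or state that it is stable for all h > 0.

unbounded; (−∞, 0). Any h>0 works for λ=-10.

Set f=λy, z=hλ:
  y_{n+1} = y_n + z·[1/3·y_n + 2/3·y_{n+1}] ⇒ (1 − 2/3z)y_{n+1} = (1 + 1/3z)y_n
  ⇒ R(z) = (1 + 1/3z)/(1 − 2/3z).

Solve |R(x)|<1 on ℝ⁻.
x=-1.5: |R|=0.2500
x=-2: |R|=0.1429
x=-10: |R|=0.3043
x=-100: |R|=0.4778
θ=2/3≥1/2 ⇒ |1+1/3x|<|1−2/3x| ∀x<0 ⇒ stable on all of ℝ⁻.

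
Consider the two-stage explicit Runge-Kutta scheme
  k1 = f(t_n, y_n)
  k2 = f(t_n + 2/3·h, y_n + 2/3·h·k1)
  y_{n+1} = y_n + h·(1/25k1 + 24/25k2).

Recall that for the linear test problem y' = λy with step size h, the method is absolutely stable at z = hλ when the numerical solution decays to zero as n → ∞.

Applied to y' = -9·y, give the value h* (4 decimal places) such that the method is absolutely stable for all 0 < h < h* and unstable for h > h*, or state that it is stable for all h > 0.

With y'=λy (z=hλ):
  k1=λy_n ⇒ h·k1=z·y_n;  k2=λ(1+2/3z)y_n ⇒ h·k2=z(1+2/3z)y_n
  y_{n+1}/y_n = 1 + 1/25z + 24/25z(1+2/3z) = 1 + z + 16/25z²
  R(z) = 1 + z + 16/25z².

Need |R(x)|<1, x<0.
x=-0.97: |R|=0.6322
R=1: x+16/25x²=0 ⇒ x=−25/16=-1.5625; min R=1−1/(4·16/25)=0.6094>−1
Confirm numerically:
  x=-1.237: |R|=0.74231 <1
  x=-1.004: |R|=0.64113 <1
  x=-0.987: |R|=0.63647 <1
  x=-1.703: |R|=1.15313 >1
  x=-1.617: |R|=1.05640 >1
Interval (-1.5625, 0).

(-1.5625,0); λ=-9 ⇒ h* = (25/16)/9 = 0.1736.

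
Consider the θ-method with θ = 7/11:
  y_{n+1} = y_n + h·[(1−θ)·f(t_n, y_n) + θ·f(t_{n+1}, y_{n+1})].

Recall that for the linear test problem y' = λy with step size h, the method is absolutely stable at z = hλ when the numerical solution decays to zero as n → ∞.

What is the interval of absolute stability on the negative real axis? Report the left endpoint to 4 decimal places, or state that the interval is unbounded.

unbounded; (−∞, 0).

On y'=λy, z=hλ:
  y_{n+1} = y_n + z·[4/11·y_n + 7/11·y_{n+1}] ⇒ (1 − 7/11z)y_{n+1} = (1 + 4/11z)y_n
  Hence R(z) = (1 + 4/11z)/(1 − 7/11z).

Boundary: |R(x)|=1, x<0.
x=-1.6: |R|=0.2072
x=-2: |R|=0.1200
x=-10: |R|=0.3580
x=-100: |R|=0.5471
θ=7/11≥1/2 ⇒ |1+4/11x|<|1−7/11x| ∀x<0 ⇒ unbounded interval.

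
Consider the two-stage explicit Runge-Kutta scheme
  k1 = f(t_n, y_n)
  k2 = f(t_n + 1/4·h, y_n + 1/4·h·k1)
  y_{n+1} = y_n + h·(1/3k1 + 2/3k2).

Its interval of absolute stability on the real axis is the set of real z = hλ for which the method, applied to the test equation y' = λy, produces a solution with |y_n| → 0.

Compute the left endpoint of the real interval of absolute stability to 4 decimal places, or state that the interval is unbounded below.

On y'=λy, z=hλ:
  k1=λy_n ⇒ h·k1=z·y_n;  k2=λ(1+1/4z)y_n ⇒ h·k2=z(1+1/4z)y_n
  y_{n+1}/y_n = 1 + 1/3z + 2/3z(1+1/4z) = 1 + z + 1/6z²
  so R(z) = 1 + z + 1/6z².

Boundary: |R(x)|=1, x<0.
x=-0.8: |R|=0.3067
R=1: x+1/6x²=0 ⇒ x=−6=-6.0000; min R=1−1/(4·1/6)=-0.5000>−1
Confirm numerically:
  x=-5.903: |R|=0.90457 <1
  x=-3.694: |R|=0.41973 <1
  x=-2.891: |R|=0.49802 <1
  x=-6.460: |R|=1.49527 >1
  x=-6.449: |R|=1.48260 >1
  x=-6.342: |R|=1.36149 >1
Stable set (-6.0000, 0).

left endpoint -6.0000.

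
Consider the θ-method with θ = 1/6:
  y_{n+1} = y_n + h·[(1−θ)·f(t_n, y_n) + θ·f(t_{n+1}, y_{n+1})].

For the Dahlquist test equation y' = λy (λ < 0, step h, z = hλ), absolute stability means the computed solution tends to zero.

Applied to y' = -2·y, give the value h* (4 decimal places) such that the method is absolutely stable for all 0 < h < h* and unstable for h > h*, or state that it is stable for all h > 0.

With y'=λy (z=hλ):
  y_{n+1} = y_n + z·[5/6·y_n + 1/6·y_{n+1}] ⇒ (1 − 1/6z)y_{n+1} = (1 + 5/6z)y_n
  R(z) = (1 + 5/6z)/(1 − 1/6z).

Find x<0 with |R(x)|<1.
x=-0.44: |R|=0.5901
R=−1: 1+5/6x = −1+1/6x ⇒ -2/3x=2 ⇒ x=2/(-2/3)=-3.0000
Confirm numerically:
  x=-2.298: |R|=0.66161 <1
  x=-2.045: |R|=0.52517 <1
  x=-2.014: |R|=0.50786 <1
  x=-3.247: |R|=1.10685 >1
  x=-3.046: |R|=1.02034 >1
  x=-3.044: |R|=1.01946 >1
Interval (-3.0000, 0).

(-3.0000,0); λ=-2 ⇒ h* = (3)/2 = 1.5000.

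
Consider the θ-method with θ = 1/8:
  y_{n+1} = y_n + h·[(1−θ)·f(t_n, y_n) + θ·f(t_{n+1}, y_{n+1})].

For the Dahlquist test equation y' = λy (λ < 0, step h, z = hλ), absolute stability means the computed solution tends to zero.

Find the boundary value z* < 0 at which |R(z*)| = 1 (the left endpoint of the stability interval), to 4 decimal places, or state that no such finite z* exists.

z* = -2.6667.

With y'=λy (z=hλ):
  y_{n+1} = y_n + z·[7/8·y_n + 1/8·y_{n+1}] ⇒ (1 − 1/8z)y_{n+1} = (1 + 7/8z)y_n
  ⇒ R(z) = (1 + 7/8z)/(1 − 1/8z).

Boundary: |R(x)|=1, x<0.
x=-1.19: |R|=0.0359
R=−1: 1+7/8x = −1+1/8x ⇒ -3/4x=2 ⇒ x=2/(-3/4)=-2.6667
Confirm numerically:
  x=-1.875: |R|=0.51899 <1
  x=-1.809: |R|=0.47538 <1
  x=-1.361: |R|=0.16312 <1
  x=-2.860: |R|=1.10681 >1
  x=-2.698: |R|=1.01757 >1
Interval (-2.6667, 0).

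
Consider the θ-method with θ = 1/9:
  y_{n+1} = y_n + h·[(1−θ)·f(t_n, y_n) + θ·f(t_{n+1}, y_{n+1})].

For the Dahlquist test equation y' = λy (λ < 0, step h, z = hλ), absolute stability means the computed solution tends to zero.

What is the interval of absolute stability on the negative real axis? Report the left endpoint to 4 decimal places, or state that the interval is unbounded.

With y'=λy (z=hλ):
  y_{n+1} = y_n + z·[8/9·y_n + 1/9·y_{n+1}] ⇒ (1 − 1/9z)y_{n+1} = (1 + 8/9z)y_n
  R(z) = (1 + 8/9z)/(1 − 1/9z).

Find x<0 with |R(x)|<1.
x=-0.5: |R|=0.5263
R=−1: 1+8/9x = −1+1/9x ⇒ -7/9x=2 ⇒ x=2/(-7/9)=-2.5714
Confirm numerically:
  x=-2.509: |R|=0.96203 <1
  x=-2.505: |R|=0.95958 <1
  x=-2.476: |R|=0.94179 <1
  x=-3.094: |R|=1.30246 >1
  x=-2.964: |R|=1.22969 >1
Stable set (-2.5714, 0).

(-2.5714, 0).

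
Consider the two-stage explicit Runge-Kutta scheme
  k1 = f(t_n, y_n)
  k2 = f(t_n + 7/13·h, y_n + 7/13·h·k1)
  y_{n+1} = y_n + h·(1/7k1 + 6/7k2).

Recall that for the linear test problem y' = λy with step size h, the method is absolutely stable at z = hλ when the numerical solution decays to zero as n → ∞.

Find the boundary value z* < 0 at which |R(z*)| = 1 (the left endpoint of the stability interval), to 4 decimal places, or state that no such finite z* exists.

z* = -2.1667.

With y'=λy (z=hλ):
  k1=λy_n ⇒ h·k1=z·y_n;  k2=λ(1+7/13z)y_n ⇒ h·k2=z(1+7/13z)y_n
  y_{n+1}/y_n = 1 + 1/7z + 6/7z(1+7/13z) = 1 + z + 6/13z²
  ⇒ R(z) = 1 + z + 6/13z².

Need |R(x)|<1, x<0.
x=-1.41: |R|=0.5076
R=1: x+6/13x²=0 ⇒ x=−13/6=-2.1667; min R=1−1/(4·6/13)=0.4583>−1
Confirm numerically:
  x=-1.734: |R|=0.65373 <1
  x=-1.528: |R|=0.54959 <1
  x=-1.406: |R|=0.50639 <1
  x=-2.432: |R|=1.29783 >1
  x=-2.304: |R|=1.14604 >1
Stable set (-2.1667, 0).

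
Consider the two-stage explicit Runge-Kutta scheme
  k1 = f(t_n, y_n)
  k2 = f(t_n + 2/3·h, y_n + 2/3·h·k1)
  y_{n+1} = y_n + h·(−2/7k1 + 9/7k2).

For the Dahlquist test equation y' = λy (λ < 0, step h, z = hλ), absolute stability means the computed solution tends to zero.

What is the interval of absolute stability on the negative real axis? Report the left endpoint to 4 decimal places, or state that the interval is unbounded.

z∈(-1.1667,0).

Test eqn y'=λy, z=hλ:
  k1=λy_n ⇒ h·k1=z·y_n;  k2=λ(1+2/3z)y_n ⇒ h·k2=z(1+2/3z)y_n
  y_{n+1}/y_n = 1 − 2/7z + 9/7z(1+2/3z) = 1 + z + 6/7z²
  Hence R(z) = 1 + z + 6/7z².

Solve |R(x)|<1 on ℝ⁻.
x=-0.99: |R|=0.8501
R=1: x+6/7x²=0 ⇒ x=−7/6=-1.1667; min R=1−1/(4·6/7)=0.7083>−1
Confirm numerically:
  x=-1.039: |R|=0.88630 <1
  x=-0.764: |R|=0.73631 <1
  x=-0.643: |R|=0.71138 <1
  x=-1.449: |R|=1.35066 >1
  x=-1.376: |R|=1.24689 >1
So |R|<1 on (-1.1667, 0).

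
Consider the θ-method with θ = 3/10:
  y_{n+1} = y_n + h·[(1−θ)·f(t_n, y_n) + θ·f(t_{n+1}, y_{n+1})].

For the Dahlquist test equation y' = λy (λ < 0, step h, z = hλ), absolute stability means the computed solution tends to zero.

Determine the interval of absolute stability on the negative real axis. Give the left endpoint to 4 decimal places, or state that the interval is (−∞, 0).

Test eqn y'=λy, z=hλ:
  y_{n+1} = y_n + z·[7/10·y_n + 3/10·y_{n+1}] ⇒ (1 − 3/10z)y_{n+1} = (1 + 7/10z)y_n
  ⇒ R(z) = (1 + 7/10z)/(1 − 3/10z).

Find x<0 with |R(x)|<1.
x=-0.45: |R|=0.6035
R=−1: 1+7/10x = −1+3/10x ⇒ -2/5x=2 ⇒ x=2/(-2/5)=-5.0000
Confirm numerically:
  x=-4.346: |R|=0.88645 <1
  x=-4.138: |R|=0.84617 <1
  x=-3.208: |R|=0.63473 <1
  x=-2.570: |R|=0.45116 <1
  x=-5.478: |R|=1.07233 >1
  x=-5.413: |R|=1.06296 >1
  x=-5.170: |R|=1.02666 >1
Interval (-5.0000, 0).

z∈(-5.0000,0).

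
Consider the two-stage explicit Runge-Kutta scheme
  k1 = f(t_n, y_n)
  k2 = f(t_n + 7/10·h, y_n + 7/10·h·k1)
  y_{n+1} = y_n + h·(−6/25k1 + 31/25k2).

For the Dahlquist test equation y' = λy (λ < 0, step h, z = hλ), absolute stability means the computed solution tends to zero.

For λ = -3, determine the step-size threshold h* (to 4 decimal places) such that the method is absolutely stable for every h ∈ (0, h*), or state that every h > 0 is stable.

(-1.1521,0); λ=-3 ⇒ h* = (250/217)/3 = 0.3840.

Set f=λy, z=hλ:
  k1=λy_n ⇒ h·k1=z·y_n;  k2=λ(1+7/10z)y_n ⇒ h·k2=z(1+7/10z)y_n
  y_{n+1}/y_n = 1 − 6/25z + 31/25z(1+7/10z) = 1 + z + 217/250z²
  Hence R(z) = 1 + z + 217/250z².

Need |R(x)|<1, x<0.
x=-0.68: |R|=0.7214
R=1: x+217/250x²=0 ⇒ x=−250/217=-1.1521; min R=1−1/(4·217/250)=0.7120>−1
Confirm numerically:
  x=-0.855: |R|=0.77953 <1
  x=-0.819: |R|=0.76322 <1
  x=-0.816: |R|=0.76196 <1
  x=-0.543: |R|=0.71293 <1
  x=-1.699: |R|=1.80657 >1
  x=-1.577: |R|=1.58165 >1
  x=-1.310: |R|=1.17957 >1
Interval (-1.1521, 0).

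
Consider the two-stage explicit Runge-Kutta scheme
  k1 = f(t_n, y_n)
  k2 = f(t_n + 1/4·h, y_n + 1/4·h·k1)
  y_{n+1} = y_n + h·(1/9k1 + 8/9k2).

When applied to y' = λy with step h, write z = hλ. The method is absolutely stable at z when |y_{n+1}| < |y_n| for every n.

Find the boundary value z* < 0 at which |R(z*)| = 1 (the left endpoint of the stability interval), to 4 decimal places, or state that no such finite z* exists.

left endpoint -4.5000.

On y'=λy, z=hλ:
  k1=λy_n ⇒ h·k1=z·y_n;  k2=λ(1+1/4z)y_n ⇒ h·k2=z(1+1/4z)y_n
  y_{n+1}/y_n = 1 + 1/9z + 8/9z(1+1/4z) = 1 + z + 2/9z²
  so R(z) = 1 + z + 2/9z².

Find x<0 with |R(x)|<1.
x=-0.7: |R|=0.4089
R=1: x+2/9x²=0 ⇒ x=−9/2=-4.5000; min R=1−1/(4·2/9)=-0.1250>−1
Confirm numerically:
  x=-3.465: |R|=0.20305 <1
  x=-2.945: |R|=0.01766 <1
  x=-2.903: |R|=0.03024 <1
  x=-1.851: |R|=0.08962 <1
  x=-4.987: |R|=1.53970 >1
  x=-4.696: |R|=1.20454 >1
  x=-4.568: |R|=1.06903 >1
Stable set (-4.5000, 0).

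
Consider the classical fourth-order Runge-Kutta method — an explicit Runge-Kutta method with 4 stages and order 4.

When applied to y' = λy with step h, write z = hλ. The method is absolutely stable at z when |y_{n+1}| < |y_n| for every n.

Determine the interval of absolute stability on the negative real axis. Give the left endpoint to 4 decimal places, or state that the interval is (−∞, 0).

Set f=λy, z=hλ:
  order 4, 4-stage ⇒ R(z)=1+z+z^2/2+z^3/6+z^4/24
  (e.g. R(-1.7)=0.27417, |R|=0.27417)

Solve |R(x)|<1 on ℝ⁻.
x=-1.7: |R|=0.2742
|R(-3.15)|=1.7043 |R(-2.75)|=0.9481 |R(-1.55)|=0.2711
Bisect:
  x_lo=-3.1308 |R|=1.6589  x_hi=-0.1247 |R|=0.8827
  mid=-1.62779 |R|=0.27074 →hi
  mid=-2.37932 |R|=0.54167 →hi
  mid=-2.75508 |R|=0.95540 →hi
  mid=-2.94297 |R|=1.26494 →lo
  mid=-2.84903 |R|=1.10042 →lo
  mid=-2.80206 |R|=1.02557 →lo
  mid=-2.77857 |R|=0.98991 →hi
  mid=-2.79031 |R|=1.00759 →lo
  mid=-2.78444 |R|=0.99872 →hi
  ...
  [-2.78536,-2.78518] ⇒ x*=-2.7853
So |R|<1 on (-2.7853, 0).

(-2.7853, 0).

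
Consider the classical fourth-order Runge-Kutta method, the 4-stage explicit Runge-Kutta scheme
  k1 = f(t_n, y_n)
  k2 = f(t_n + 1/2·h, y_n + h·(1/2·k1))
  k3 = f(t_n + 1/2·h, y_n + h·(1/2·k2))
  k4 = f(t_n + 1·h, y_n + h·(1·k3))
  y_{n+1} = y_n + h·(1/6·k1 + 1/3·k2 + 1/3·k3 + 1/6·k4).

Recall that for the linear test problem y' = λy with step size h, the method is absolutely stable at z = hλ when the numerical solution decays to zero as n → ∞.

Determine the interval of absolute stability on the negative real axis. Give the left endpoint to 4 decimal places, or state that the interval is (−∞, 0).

z∈(-2.7853,0).

With y'=λy (z=hλ):
  order 4, 4-stage ⇒ R(z)=1+z+z^2/2+z^3/6+z^4/24
  (e.g. R(-1.54)=0.27144, |R|=0.27144)

Solve |R(x)|<1 on ℝ⁻.
x=-1.54: |R|=0.2714
|R(-2.4)|=0.5584 |R(-1.05)|=0.3590 |R(-1.01)|=0.3717
Bisect:
  x_lo=-3.2425 |R|=1.9383  x_hi=-0.3140 |R|=0.7305
  mid=-1.77825 |R|=0.28229 →hi
  mid=-2.51036 |R|=0.65867 →hi
  mid=-2.87641 |R|=1.14630 →lo
  mid=-2.69339 |R|=0.87005 →hi
  mid=-2.78490 |R|=0.99941 →hi
  mid=-2.83066 |R|=1.07057 →lo
  mid=-2.80778 |R|=1.03443 →lo
  mid=-2.79634 |R|=1.01678 →lo
  mid=-2.79062 |R|=1.00806 →lo
  mid=-2.78776 |R|=1.00372 →lo
  ...
  [-2.78544,-2.78526] ⇒ x*=-2.7853
So |R|<1 on (-2.7853, 0).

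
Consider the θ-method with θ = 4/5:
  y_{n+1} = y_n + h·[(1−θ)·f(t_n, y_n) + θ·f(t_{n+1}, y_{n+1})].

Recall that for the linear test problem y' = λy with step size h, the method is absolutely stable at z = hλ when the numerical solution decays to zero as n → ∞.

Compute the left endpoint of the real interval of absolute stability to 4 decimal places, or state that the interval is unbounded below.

Set f=λy, z=hλ:
  y_{n+1} = y_n + z·[1/5·y_n + 4/5·y_{n+1}] ⇒ (1 − 4/5z)y_{n+1} = (1 + 1/5z)y_n
  R(z) = (1 + 1/5z)/(1 − 4/5z).

Find x<0 with |R(x)|<1.
x=-0.61: |R|=0.5901
x=-2: |R|=0.2308
x=-10: |R|=0.1111
x=-100: |R|=0.2346
θ=4/5≥1/2 ⇒ |1+1/5x|<|1−4/5x| ∀x<0 ⇒ unbounded interval.

interval (−∞, 0).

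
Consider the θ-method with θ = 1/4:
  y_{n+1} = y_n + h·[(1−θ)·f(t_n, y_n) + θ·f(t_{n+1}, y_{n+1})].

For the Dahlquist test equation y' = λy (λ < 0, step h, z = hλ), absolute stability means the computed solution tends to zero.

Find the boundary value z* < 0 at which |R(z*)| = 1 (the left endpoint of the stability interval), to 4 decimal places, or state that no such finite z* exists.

left endpoint -4.0000.

Test eqn y'=λy, z=hλ:
  y_{n+1} = y_n + z·[3/4·y_n + 1/4·y_{n+1}] ⇒ (1 − 1/4z)y_{n+1} = (1 + 3/4z)y_n
  ⇒ R(z) = (1 + 3/4z)/(1 − 1/4z).

Solve |R(x)|<1 on ℝ⁻.
x=-0.88: |R|=0.2787
R=−1: 1+3/4x = −1+1/4x ⇒ -1/2x=2 ⇒ x=2/(-1/2)=-4.0000
Confirm numerically:
  x=-3.525: |R|=0.87375 <1
  x=-3.465: |R|=0.85666 <1
  x=-3.373: |R|=0.82992 <1
  x=-3.303: |R|=0.80912 <1
  x=-4.224: |R|=1.05447 >1
  x=-4.162: |R|=1.03970 >1
  x=-4.140: |R|=1.03440 >1
Stable set (-4.0000, 0).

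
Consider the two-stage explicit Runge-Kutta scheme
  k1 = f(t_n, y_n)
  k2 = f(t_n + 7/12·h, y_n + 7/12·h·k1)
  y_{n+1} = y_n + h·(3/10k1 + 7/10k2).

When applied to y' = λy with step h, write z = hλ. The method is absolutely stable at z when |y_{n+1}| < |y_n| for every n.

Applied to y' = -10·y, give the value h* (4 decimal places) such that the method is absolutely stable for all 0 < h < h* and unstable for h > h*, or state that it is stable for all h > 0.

(-2.4490,0); λ=-10 ⇒ h* = (120/49)/10 = 0.2449.

Test eqn y'=λy, z=hλ:
  k1=λy_n ⇒ h·k1=z·y_n;  k2=λ(1+7/12z)y_n ⇒ h·k2=z(1+7/12z)y_n
  y_{n+1}/y_n = 1 + 3/10z + 7/10z(1+7/12z) = 1 + z + 49/120z²
  ⇒ R(z) = 1 + z + 49/120z².

Solve |R(x)|<1 on ℝ⁻.
x=-0.61: |R|=0.5419
R=1: x+49/120x²=0 ⇒ x=−120/49=-2.4490; min R=1−1/(4·49/120)=0.3878>−1
Confirm numerically:
  x=-2.036: |R|=0.65666 <1
  x=-1.943: |R|=0.59856 <1
  x=-1.554: |R|=0.43209 <1
  x=-0.986: |R|=0.41098 <1
  x=-2.966: |R|=1.62617 >1
  x=-2.691: |R|=1.26594 >1
Stable set (-2.4490, 0).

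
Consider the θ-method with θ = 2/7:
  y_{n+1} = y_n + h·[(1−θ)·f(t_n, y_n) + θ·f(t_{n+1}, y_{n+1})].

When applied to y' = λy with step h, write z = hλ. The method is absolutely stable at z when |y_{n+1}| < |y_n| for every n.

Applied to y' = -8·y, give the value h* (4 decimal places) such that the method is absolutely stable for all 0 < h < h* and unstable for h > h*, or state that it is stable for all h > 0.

(-4.6667,0); λ=-8 ⇒ h* = (14/3)/8 = 0.5833.

Test eqn y'=λy, z=hλ:
  y_{n+1} = y_n + z·[5/7·y_n + 2/7·y_{n+1}] ⇒ (1 − 2/7z)y_{n+1} = (1 + 5/7z)y_n
  ⇒ R(z) = (1 + 5/7z)/(1 − 2/7z).

Find x<0 with |R(x)|<1.
x=-0.7: |R|=0.4167
R=−1: 1+5/7x = −1+2/7x ⇒ -3/7x=2 ⇒ x=2/(-3/7)=-4.6667
Confirm numerically:
  x=-3.137: |R|=0.65429 <1
  x=-2.783: |R|=0.55029 <1
  x=-2.174: |R|=0.34103 <1
  x=-2.147: |R|=0.33071 <1
  x=-5.187: |R|=1.08985 >1
  x=-5.160: |R|=1.08545 >1
  x=-4.847: |R|=1.03241 >1
Stable set (-4.6667, 0).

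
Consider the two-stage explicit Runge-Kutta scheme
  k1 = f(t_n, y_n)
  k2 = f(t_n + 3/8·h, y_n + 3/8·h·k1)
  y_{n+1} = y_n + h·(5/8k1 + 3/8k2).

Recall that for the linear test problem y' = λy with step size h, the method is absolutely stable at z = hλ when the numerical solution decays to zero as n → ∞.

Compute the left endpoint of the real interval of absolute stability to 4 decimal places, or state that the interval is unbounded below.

z* = -7.1111.

Test eqn y'=λy, z=hλ:
  k1=λy_n ⇒ h·k1=z·y_n;  k2=λ(1+3/8z)y_n ⇒ h·k2=z(1+3/8z)y_n
  y_{n+1}/y_n = 1 + 5/8z + 3/8z(1+3/8z) = 1 + z + 9/64z²
  ⇒ R(z) = 1 + z + 9/64z².

Find x<0 with |R(x)|<1.
x=-1.72: |R|=0.3040
R=1: x+9/64x²=0 ⇒ x=−64/9=-7.1111; min R=1−1/(4·9/64)=-0.7778>−1
Confirm numerically:
  x=-6.525: |R|=0.46220 <1
  x=-6.439: |R|=0.39141 <1
  x=-6.113: |R|=0.14198 <1
  x=-7.672: |R|=1.60513 >1
  x=-7.575: |R|=1.49415 >1
  x=-7.180: |R|=1.06956 >1
So |R|<1 on (-7.1111, 0).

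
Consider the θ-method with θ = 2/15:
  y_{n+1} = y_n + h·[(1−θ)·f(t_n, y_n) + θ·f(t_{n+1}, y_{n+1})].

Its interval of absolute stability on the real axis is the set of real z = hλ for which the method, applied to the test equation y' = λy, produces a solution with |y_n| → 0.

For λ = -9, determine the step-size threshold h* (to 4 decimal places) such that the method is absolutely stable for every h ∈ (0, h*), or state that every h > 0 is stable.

Test eqn y'=λy, z=hλ:
  y_{n+1} = y_n + z·[13/15·y_n + 2/15·y_{n+1}] ⇒ (1 − 2/15z)y_{n+1} = (1 + 13/15z)y_n
  R(z) = (1 + 13/15z)/(1 − 2/15z).

Need |R(x)|<1, x<0.
x=-1.11: |R|=0.0331
R=−1: 1+13/15x = −1+2/15x ⇒ -11/15x=2 ⇒ x=2/(-11/15)=-2.7273
Confirm numerically:
  x=-2.430: |R|=0.83535 <1
  x=-1.907: |R|=0.52041 <1
  x=-1.480: |R|=0.23608 <1
  x=-3.272: |R|=1.27813 >1
  x=-3.016: |R|=1.15101 >1
Interval (-2.7273, 0).

(-2.7273,0); λ=-9 ⇒ h* = (30/11)/9 = 0.3030.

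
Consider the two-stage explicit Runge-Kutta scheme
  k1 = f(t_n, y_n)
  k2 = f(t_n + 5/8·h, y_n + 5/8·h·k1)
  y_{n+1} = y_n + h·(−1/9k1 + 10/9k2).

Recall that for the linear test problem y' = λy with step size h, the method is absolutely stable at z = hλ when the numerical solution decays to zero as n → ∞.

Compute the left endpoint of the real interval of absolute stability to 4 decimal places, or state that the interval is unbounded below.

left endpoint -1.4400.

With y'=λy (z=hλ):
  k1=λy_n ⇒ h·k1=z·y_n;  k2=λ(1+5/8z)y_n ⇒ h·k2=z(1+5/8z)y_n
  y_{n+1}/y_n = 1 − 1/9z + 10/9z(1+5/8z) = 1 + z + 25/36z²
  R(z) = 1 + z + 25/36z².

Need |R(x)|<1, x<0.
x=-1.22: |R|=0.8136
R=1: x+25/36x²=0 ⇒ x=−36/25=-1.4400; min R=1−1/(4·25/36)=0.6400>−1
Confirm numerically:
  x=-1.403: |R|=0.96395 <1
  x=-1.376: |R|=0.93884 <1
  x=-0.868: |R|=0.65521 <1
  x=-0.692: |R|=0.64054 <1
  x=-1.750: |R|=1.37674 >1
  x=-1.681: |R|=1.28133 >1
So |R|<1 on (-1.4400, 0).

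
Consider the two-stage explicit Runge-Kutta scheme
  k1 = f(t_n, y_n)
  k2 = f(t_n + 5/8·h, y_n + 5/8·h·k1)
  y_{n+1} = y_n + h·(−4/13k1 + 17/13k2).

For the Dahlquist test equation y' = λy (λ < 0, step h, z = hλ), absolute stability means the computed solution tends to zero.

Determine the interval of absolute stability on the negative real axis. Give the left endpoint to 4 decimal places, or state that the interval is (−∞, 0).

(-1.2235, 0).

With y'=λy (z=hλ):
  k1=λy_n ⇒ h·k1=z·y_n;  k2=λ(1+5/8z)y_n ⇒ h·k2=z(1+5/8z)y_n
  y_{n+1}/y_n = 1 − 4/13z + 17/13z(1+5/8z) = 1 + z + 85/104z²
  ⇒ R(z) = 1 + z + 85/104z².

Solve |R(x)|<1 on ℝ⁻.
x=-1.28: |R|=1.0591
R=1: x+85/104x²=0 ⇒ x=−104/85=-1.2235; min R=1−1/(4·85/104)=0.6941>−1
Confirm numerically:
  x=-1.029: |R|=0.83640 <1
  x=-0.996: |R|=0.81478 <1
  x=-0.821: |R|=0.72990 <1
  x=-0.687: |R|=0.69874 <1
  x=-1.585: |R|=1.46826 >1
  x=-1.361: |R|=1.15292 >1
So |R|<1 on (-1.2235, 0).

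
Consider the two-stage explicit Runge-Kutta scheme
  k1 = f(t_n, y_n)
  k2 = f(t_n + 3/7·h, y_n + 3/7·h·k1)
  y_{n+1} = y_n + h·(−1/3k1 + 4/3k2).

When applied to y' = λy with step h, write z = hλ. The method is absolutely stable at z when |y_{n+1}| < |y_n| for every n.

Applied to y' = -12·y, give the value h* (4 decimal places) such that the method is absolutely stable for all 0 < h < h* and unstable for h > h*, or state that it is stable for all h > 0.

(-1.7500,0); λ=-12 ⇒ h* = (7/4)/12 = 0.1458.

On y'=λy, z=hλ:
  k1=λy_n ⇒ h·k1=z·y_n;  k2=λ(1+3/7z)y_n ⇒ h·k2=z(1+3/7z)y_n
  y_{n+1}/y_n = 1 − 1/3z + 4/3z(1+3/7z) = 1 + z + 4/7z²
  ⇒ R(z) = 1 + z + 4/7z².

Solve |R(x)|<1 on ℝ⁻.
x=-1.2: |R|=0.6229
R=1: x+4/7x²=0 ⇒ x=−7/4=-1.7500; min R=1−1/(4·4/7)=0.5625>−1
Confirm numerically:
  x=-1.428: |R|=0.73725 <1
  x=-1.183: |R|=0.61671 <1
  x=-1.157: |R|=0.60794 <1
  x=-0.973: |R|=0.56799 <1
  x=-2.232: |R|=1.61476 >1
  x=-2.049: |R|=1.35009 >1
  x=-2.045: |R|=1.34473 >1
Interval (-1.7500, 0).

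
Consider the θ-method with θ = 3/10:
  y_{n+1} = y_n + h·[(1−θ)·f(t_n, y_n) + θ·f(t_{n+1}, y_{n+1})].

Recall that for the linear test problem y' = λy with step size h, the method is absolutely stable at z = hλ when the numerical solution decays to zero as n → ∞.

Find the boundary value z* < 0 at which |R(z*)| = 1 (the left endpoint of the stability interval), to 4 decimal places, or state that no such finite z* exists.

Test eqn y'=λy, z=hλ:
  y_{n+1} = y_n + z·[7/10·y_n + 3/10·y_{n+1}] ⇒ (1 − 3/10z)y_{n+1} = (1 + 7/10z)y_n
  so R(z) = (1 + 7/10z)/(1 − 3/10z).

Need |R(x)|<1, x<0.
x=-0.43: |R|=0.6191
R=−1: 1+7/10x = −1+3/10x ⇒ -2/5x=2 ⇒ x=2/(-2/5)=-5.0000
Confirm numerically:
  x=-4.615: |R|=0.93542 <1
  x=-3.839: |R|=0.78417 <1
  x=-3.327: |R|=0.66508 <1
  x=-5.559: |R|=1.08382 >1
  x=-5.193: |R|=1.03018 >1
Stable set (-5.0000, 0).

z* = -5.0000.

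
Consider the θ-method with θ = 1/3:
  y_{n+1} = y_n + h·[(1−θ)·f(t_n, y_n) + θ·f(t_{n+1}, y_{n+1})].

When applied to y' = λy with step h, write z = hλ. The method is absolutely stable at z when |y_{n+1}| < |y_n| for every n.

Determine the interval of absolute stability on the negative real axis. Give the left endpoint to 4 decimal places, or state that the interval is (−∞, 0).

z∈(-6.0000,0).

With y'=λy (z=hλ):
  y_{n+1} = y_n + z·[2/3·y_n + 1/3·y_{n+1}] ⇒ (1 − 1/3z)y_{n+1} = (1 + 2/3z)y_n
  so R(z) = (1 + 2/3z)/(1 − 1/3z).

Solve |R(x)|<1 on ℝ⁻.
x=-1.69: |R|=0.0810
R=−1: 1+2/3x = −1+1/3x ⇒ -1/3x=2 ⇒ x=2/(-1/3)=-6.0000
Confirm numerically:
  x=-5.491: |R|=0.94005 <1
  x=-4.323: |R|=0.77100 <1
  x=-3.826: |R|=0.68151 <1
  x=-6.265: |R|=1.02860 >1
  x=-6.066: |R|=1.00728 >1
Stable set (-6.0000, 0).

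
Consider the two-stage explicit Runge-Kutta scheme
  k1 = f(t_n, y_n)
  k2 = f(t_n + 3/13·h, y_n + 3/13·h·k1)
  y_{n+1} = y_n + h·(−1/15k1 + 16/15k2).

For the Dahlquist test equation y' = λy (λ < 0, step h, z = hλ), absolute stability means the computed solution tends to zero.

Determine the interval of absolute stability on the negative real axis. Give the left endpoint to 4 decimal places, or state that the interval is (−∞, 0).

Test eqn y'=λy, z=hλ:
  k1=λy_n ⇒ h·k1=z·y_n;  k2=λ(1+3/13z)y_n ⇒ h·k2=z(1+3/13z)y_n
  y_{n+1}/y_n = 1 − 1/15z + 16/15z(1+3/13z) = 1 + z + 16/65z²
  ⇒ R(z) = 1 + z + 16/65z².

Boundary: |R(x)|=1, x<0.
x=-1.16: |R|=0.1712
R=1: x+16/65x²=0 ⇒ x=−65/16=-4.0625; min R=1−1/(4·16/65)=-0.0156>−1
Confirm numerically:
  x=-3.381: |R|=0.43282 <1
  x=-2.846: |R|=0.14778 <1
  x=-2.706: |R|=0.09645 <1
  x=-4.630: |R|=1.64678 >1
  x=-4.515: |R|=1.50290 >1
  x=-4.210: |R|=1.15286 >1
So |R|<1 on (-4.0625, 0).

z∈(-4.0625,0).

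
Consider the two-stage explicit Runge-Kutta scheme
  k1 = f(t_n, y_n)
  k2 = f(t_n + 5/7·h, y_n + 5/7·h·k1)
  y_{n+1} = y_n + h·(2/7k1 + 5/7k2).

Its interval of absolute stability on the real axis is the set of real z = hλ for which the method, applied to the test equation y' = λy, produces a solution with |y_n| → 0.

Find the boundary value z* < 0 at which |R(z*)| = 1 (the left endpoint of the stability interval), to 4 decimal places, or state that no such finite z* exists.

left endpoint -1.9600.

On y'=λy, z=hλ:
  k1=λy_n ⇒ h·k1=z·y_n;  k2=λ(1+5/7z)y_n ⇒ h·k2=z(1+5/7z)y_n
  y_{n+1}/y_n = 1 + 2/7z + 5/7z(1+5/7z) = 1 + z + 25/49z²
  Hence R(z) = 1 + z + 25/49z².

Solve |R(x)|<1 on ℝ⁻.
x=-0.69: |R|=0.5529
R=1: x+25/49x²=0 ⇒ x=−49/25=-1.9600; min R=1−1/(4·25/49)=0.5100>−1
Confirm numerically:
  x=-1.927: |R|=0.96756 <1
  x=-1.820: |R|=0.87000 <1
  x=-1.297: |R|=0.56127 <1
  x=-0.951: |R|=0.51043 <1
  x=-2.536: |R|=1.74527 >1
  x=-2.243: |R|=1.32386 >1
Interval (-1.9600, 0).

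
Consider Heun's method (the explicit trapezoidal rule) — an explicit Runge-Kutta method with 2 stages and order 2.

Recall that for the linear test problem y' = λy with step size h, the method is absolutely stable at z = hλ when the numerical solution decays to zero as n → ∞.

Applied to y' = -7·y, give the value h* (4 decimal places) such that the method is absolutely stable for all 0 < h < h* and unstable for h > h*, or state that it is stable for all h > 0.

(-2.0000,0); λ=-7 ⇒ h* = 0.2857.

Test eqn y'=λy, z=hλ:
  order 2, 2-stage ⇒ R(z)=1+z+z^2/2
  (e.g. R(-0.61)=0.57605, |R|=0.57605)

Boundary: |R(x)|=1, x<0.
x=-0.61: |R|=0.5760
|R(-2.06)|=1.0618 |R(-1.11)|=0.5060 |R(-0.86)|=0.5098
Bisect:
  x_lo=-2.3963 |R|=1.4749  x_hi=-0.1134 |R|=0.8930
  mid=-1.25486 |R|=0.53248 →hi
  mid=-1.82559 |R|=0.84080 →hi
  mid=-2.11096 |R|=1.11711 →lo
  mid=-1.96827 |R|=0.96878 →hi
  mid=-2.03962 |R|=1.04040 →lo
  mid=-2.00395 |R|=1.00395 →lo
  mid=-1.98611 |R|=0.98621 →hi
  mid=-1.99503 |R|=0.99504 →hi
  mid=-1.99949 |R|=0.99949 →hi
  mid=-2.00172 |R|=1.00172 →lo
  ...
  [-2.00004,-1.99990] ⇒ x*=-2.0000
So |R|<1 on (-2.0000, 0).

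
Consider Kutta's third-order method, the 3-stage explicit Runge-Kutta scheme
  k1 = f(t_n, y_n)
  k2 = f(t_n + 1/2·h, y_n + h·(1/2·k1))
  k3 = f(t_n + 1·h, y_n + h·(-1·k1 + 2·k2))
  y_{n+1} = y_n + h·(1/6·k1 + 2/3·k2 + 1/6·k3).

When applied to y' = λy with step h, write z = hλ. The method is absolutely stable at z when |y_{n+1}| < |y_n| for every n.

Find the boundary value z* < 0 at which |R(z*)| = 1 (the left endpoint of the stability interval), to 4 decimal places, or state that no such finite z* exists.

left endpoint -2.5127.

On y'=λy, z=hλ:
  order 3, 3-stage ⇒ R(z)=1+z+z^2/2+z^3/6
  (e.g. R(-1.14)=0.26288, |R|=0.26288)

Need |R(x)|<1, x<0.
x=-1.14: |R|=0.2629
|R(-2.74)|=1.4147 |R(-2.67)|=1.2779 |R(-0.65)|=0.5155
Bisect:
  x_lo=-2.9128 |R|=1.7894  x_hi=-0.2660 |R|=0.7663
  mid=-1.58935 |R|=0.00454 →hi
  mid=-2.25105 |R|=0.61854 →hi
  mid=-2.58190 |R|=1.11738 →lo
  mid=-2.41648 |R|=0.84858 →hi
  mid=-2.49919 |R|=0.97785 →hi
  mid=-2.54055 |R|=1.04630 →lo
  mid=-2.51987 |R|=1.01175 →lo
  mid=-2.50953 |R|=0.99472 →hi
  mid=-2.51470 |R|=1.00322 →lo
  ...
  [-2.51276,-2.51260] ⇒ x*=-2.5127
So |R|<1 on (-2.5127, 0).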